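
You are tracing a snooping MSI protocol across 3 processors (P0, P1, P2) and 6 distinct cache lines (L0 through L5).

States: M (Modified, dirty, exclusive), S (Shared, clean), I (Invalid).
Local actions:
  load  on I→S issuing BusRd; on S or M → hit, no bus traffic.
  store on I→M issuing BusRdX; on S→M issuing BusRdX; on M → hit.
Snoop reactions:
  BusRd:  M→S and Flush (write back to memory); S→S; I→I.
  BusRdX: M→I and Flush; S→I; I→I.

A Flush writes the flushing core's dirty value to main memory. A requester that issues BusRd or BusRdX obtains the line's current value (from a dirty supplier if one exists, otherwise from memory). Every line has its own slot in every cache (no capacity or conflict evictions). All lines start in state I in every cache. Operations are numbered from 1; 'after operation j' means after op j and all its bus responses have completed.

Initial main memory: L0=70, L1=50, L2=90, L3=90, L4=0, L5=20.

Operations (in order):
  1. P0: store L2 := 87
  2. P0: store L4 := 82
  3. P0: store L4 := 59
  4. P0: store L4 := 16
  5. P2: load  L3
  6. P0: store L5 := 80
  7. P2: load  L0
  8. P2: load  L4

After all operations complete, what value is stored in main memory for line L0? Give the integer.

step 1: P0: store L2 := 87  ⟶  MII  (L2)  txn=BusRdX  M[L2]=90
step 2: P0: store L4 := 82  ⟶  MII  (L4)  txn=BusRdX  M[L4]=0
step 3: P0: store L4 := 59  ⟶  MII  (L4)  txn=∅  M[L4]=0
step 4: P0: store L4 := 16  ⟶  MII  (L4)  txn=∅  M[L4]=0
step 5: P2: load  L3  ⟶  IIS  (L3)  txn=BusRd  M[L3]=90
step 6: P0: store L5 := 80  ⟶  MII  (L5)  txn=BusRdX  M[L5]=20
step 7: P2: load  L0  ⟶  IIS  (L0)  txn=BusRd  M[L0]=70
step 8: P2: load  L4  ⟶  SIS  (L4)  txn=BusRd+Flush  M[L4]=16

memory[L0] = 70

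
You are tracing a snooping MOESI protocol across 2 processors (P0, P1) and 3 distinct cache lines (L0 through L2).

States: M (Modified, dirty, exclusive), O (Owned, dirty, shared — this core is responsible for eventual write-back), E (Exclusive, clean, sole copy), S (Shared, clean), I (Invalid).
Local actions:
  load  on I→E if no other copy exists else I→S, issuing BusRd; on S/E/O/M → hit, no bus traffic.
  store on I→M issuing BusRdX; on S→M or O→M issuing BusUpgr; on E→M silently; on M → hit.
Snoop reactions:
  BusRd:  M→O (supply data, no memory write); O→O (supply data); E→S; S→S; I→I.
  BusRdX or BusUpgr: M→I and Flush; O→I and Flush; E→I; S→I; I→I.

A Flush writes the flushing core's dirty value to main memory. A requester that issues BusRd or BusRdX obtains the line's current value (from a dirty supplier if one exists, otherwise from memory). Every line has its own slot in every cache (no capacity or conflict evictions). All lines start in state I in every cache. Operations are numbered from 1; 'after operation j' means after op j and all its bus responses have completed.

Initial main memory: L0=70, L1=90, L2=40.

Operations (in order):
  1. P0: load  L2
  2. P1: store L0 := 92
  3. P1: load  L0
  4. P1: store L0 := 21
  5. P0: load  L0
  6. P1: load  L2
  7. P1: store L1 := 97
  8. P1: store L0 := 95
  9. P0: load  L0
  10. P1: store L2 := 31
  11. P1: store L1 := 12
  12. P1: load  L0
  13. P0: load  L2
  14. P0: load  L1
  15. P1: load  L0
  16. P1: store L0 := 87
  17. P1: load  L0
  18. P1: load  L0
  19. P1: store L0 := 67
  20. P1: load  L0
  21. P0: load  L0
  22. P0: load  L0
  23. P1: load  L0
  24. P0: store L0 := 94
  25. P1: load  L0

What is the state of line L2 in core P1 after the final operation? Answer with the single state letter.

state = O

[1] P0: load  L2 | P0:E(40), P1:I | bus: BusRd
[2] P1: store L0 := 92 | P0:I, P1:M(92) | bus: BusRdX
[3] P1: load  L0 | P0:I, P1:M(92) | bus: none
[4] P1: store L0 := 21 | P0:I, P1:M(21) | bus: none
[5] P0: load  L0 | P0:S(21), P1:O(21) | bus: BusRd
[6] P1: load  L2 | P0:S(40), P1:S(40) | bus: BusRd
[7] P1: store L1 := 97 | P0:I, P1:M(97) | bus: BusRdX
[8] P1: store L0 := 95 | P0:I, P1:M(95) | bus: BusUpgr
[9] P0: load  L0 | P0:S(95), P1:O(95) | bus: BusRd
[10] P1: store L2 := 31 | P0:I, P1:M(31) | bus: BusUpgr
[11] P1: store L1 := 12 | P0:I, P1:M(12) | bus: none
[12] P1: load  L0 | P0:S(95), P1:O(95) | bus: none
[13] P0: load  L2 | P0:S(31), P1:O(31) | bus: BusRd
[14] P0: load  L1 | P0:S(12), P1:O(12) | bus: BusRd
[15] P1: load  L0 | P0:S(95), P1:O(95) | bus: none
[16] P1: store L0 := 87 | P0:I, P1:M(87) | bus: BusUpgr
[17] P1: load  L0 | P0:I, P1:M(87) | bus: none
[18] P1: load  L0 | P0:I, P1:M(87) | bus: none
[19] P1: store L0 := 67 | P0:I, P1:M(67) | bus: none
[20] P1: load  L0 | P0:I, P1:M(67) | bus: none
[21] P0: load  L0 | P0:S(67), P1:O(67) | bus: BusRd
[22] P0: load  L0 | P0:S(67), P1:O(67) | bus: none
[23] P1: load  L0 | P0:S(67), P1:O(67) | bus: none
[24] P0: store L0 := 94 | P0:M(94), P1:I | bus: BusUpgr,Flush
[25] P1: load  L0 | P0:O(94), P1:S(94) | bus: BusRd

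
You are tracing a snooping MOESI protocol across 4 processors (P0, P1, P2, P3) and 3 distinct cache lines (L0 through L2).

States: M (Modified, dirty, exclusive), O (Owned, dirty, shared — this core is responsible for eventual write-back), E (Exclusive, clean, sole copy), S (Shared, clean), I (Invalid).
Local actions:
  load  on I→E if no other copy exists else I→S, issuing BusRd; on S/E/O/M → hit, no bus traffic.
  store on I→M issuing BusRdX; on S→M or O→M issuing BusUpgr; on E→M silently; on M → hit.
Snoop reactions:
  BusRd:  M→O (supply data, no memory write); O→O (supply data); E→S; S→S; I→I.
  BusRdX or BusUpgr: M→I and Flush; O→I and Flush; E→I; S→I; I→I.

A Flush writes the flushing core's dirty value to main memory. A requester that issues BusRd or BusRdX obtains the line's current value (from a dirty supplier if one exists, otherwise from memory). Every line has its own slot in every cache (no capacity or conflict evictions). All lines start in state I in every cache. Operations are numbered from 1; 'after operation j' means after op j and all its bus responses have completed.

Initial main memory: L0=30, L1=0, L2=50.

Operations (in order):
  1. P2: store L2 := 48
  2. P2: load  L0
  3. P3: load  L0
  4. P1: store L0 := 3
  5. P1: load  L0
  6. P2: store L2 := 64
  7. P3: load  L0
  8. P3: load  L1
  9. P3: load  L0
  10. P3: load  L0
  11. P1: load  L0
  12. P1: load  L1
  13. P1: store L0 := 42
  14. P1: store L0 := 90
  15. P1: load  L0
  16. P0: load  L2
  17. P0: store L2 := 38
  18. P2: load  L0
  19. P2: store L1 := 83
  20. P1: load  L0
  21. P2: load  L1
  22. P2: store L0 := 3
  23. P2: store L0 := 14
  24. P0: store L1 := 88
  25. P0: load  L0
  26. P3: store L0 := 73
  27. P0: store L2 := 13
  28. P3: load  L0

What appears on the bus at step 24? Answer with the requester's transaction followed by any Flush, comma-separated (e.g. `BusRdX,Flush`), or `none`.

bus = BusRdX,Flush

step 1: P2: store L2 := 48  ⟶  IIMI  (L2)  txn=BusRdX  M[L2]=50
step 2: P2: load  L0  ⟶  IIEI  (L0)  txn=BusRd  M[L0]=30
step 3: P3: load  L0  ⟶  IISS  (L0)  txn=BusRd  M[L0]=30
step 4: P1: store L0 := 3  ⟶  IMII  (L0)  txn=BusRdX  M[L0]=30
step 5: P1: load  L0  ⟶  IMII  (L0)  txn=∅  M[L0]=30
step 6: P2: store L2 := 64  ⟶  IIMI  (L2)  txn=∅  M[L2]=50
step 7: P3: load  L0  ⟶  IOIS  (L0)  txn=BusRd  M[L0]=30
step 8: P3: load  L1  ⟶  IIIE  (L1)  txn=BusRd  M[L1]=0
step 9: P3: load  L0  ⟶  IOIS  (L0)  txn=∅  M[L0]=30
step 10: P3: load  L0  ⟶  IOIS  (L0)  txn=∅  M[L0]=30
step 11: P1: load  L0  ⟶  IOIS  (L0)  txn=∅  M[L0]=30
step 12: P1: load  L1  ⟶  ISIS  (L1)  txn=BusRd  M[L1]=0
step 13: P1: store L0 := 42  ⟶  IMII  (L0)  txn=BusUpgr  M[L0]=30
step 14: P1: store L0 := 90  ⟶  IMII  (L0)  txn=∅  M[L0]=30
step 15: P1: load  L0  ⟶  IMII  (L0)  txn=∅  M[L0]=30
step 16: P0: load  L2  ⟶  SIOI  (L2)  txn=BusRd  M[L2]=50
step 17: P0: store L2 := 38  ⟶  MIII  (L2)  txn=BusUpgr+Flush  M[L2]=64
step 18: P2: load  L0  ⟶  IOSI  (L0)  txn=BusRd  M[L0]=30
step 19: P2: store L1 := 83  ⟶  IIMI  (L1)  txn=BusRdX  M[L1]=0
step 20: P1: load  L0  ⟶  IOSI  (L0)  txn=∅  M[L0]=30
step 21: P2: load  L1  ⟶  IIMI  (L1)  txn=∅  M[L1]=0
step 22: P2: store L0 := 3  ⟶  IIMI  (L0)  txn=BusUpgr+Flush  M[L0]=90
step 23: P2: store L0 := 14  ⟶  IIMI  (L0)  txn=∅  M[L0]=90
step 24: P0: store L1 := 88  ⟶  MIII  (L1)  txn=BusRdX+Flush  M[L1]=83
step 25: P0: load  L0  ⟶  SIOI  (L0)  txn=BusRd  M[L0]=90
step 26: P3: store L0 := 73  ⟶  IIIM  (L0)  txn=BusRdX+Flush  M[L0]=14
step 27: P0: store L2 := 13  ⟶  MIII  (L2)  txn=∅  M[L2]=64
step 28: P3: load  L0  ⟶  IIIM  (L0)  txn=∅  M[L0]=14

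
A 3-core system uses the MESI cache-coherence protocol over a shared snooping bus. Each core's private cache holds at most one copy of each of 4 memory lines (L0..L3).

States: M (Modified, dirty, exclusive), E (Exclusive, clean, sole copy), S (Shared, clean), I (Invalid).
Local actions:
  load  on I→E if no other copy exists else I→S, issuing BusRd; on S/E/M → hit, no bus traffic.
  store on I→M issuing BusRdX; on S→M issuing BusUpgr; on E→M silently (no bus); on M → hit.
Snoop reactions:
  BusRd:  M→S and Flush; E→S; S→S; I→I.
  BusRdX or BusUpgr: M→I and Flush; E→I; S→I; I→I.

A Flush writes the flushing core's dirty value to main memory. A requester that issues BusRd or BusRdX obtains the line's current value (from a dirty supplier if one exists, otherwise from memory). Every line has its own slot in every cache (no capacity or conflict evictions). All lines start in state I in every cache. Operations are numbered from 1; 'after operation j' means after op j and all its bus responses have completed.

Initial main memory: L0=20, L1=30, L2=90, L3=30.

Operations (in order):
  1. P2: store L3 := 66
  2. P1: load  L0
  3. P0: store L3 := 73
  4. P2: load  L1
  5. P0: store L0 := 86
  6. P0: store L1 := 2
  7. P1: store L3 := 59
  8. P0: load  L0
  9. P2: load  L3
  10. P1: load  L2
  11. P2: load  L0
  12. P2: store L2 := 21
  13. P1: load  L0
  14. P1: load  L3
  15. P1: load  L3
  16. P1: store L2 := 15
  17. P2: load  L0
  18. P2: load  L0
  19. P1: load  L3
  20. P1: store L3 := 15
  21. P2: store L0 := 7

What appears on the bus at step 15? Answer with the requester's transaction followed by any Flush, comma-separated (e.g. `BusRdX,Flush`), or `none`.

step 1: P2: store L3 := 66  ⟶  IIM  (L3)  txn=BusRdX  M[L3]=30
step 2: P1: load  L0  ⟶  IEI  (L0)  txn=BusRd  M[L0]=20
step 3: P0: store L3 := 73  ⟶  MII  (L3)  txn=BusRdX+Flush  M[L3]=66
step 4: P2: load  L1  ⟶  IIE  (L1)  txn=BusRd  M[L1]=30
step 5: P0: store L0 := 86  ⟶  MII  (L0)  txn=BusRdX  M[L0]=20
step 6: P0: store L1 := 2  ⟶  MII  (L1)  txn=BusRdX  M[L1]=30
step 7: P1: store L3 := 59  ⟶  IMI  (L3)  txn=BusRdX+Flush  M[L3]=73
step 8: P0: load  L0  ⟶  MII  (L0)  txn=∅  M[L0]=20
step 9: P2: load  L3  ⟶  ISS  (L3)  txn=BusRd+Flush  M[L3]=59
step 10: P1: load  L2  ⟶  IEI  (L2)  txn=BusRd  M[L2]=90
step 11: P2: load  L0  ⟶  SIS  (L0)  txn=BusRd+Flush  M[L0]=86
step 12: P2: store L2 := 21  ⟶  IIM  (L2)  txn=BusRdX  M[L2]=90
step 13: P1: load  L0  ⟶  SSS  (L0)  txn=BusRd  M[L0]=86
step 14: P1: load  L3  ⟶  ISS  (L3)  txn=∅  M[L3]=59
step 15: P1: load  L3  ⟶  ISS  (L3)  txn=∅  M[L3]=59
step 16: P1: store L2 := 15  ⟶  IMI  (L2)  txn=BusRdX+Flush  M[L2]=21
step 17: P2: load  L0  ⟶  SSS  (L0)  txn=∅  M[L0]=86
step 18: P2: load  L0  ⟶  SSS  (L0)  txn=∅  M[L0]=86
step 19: P1: load  L3  ⟶  ISS  (L3)  txn=∅  M[L3]=59
step 20: P1: store L3 := 15  ⟶  IMI  (L3)  txn=BusUpgr  M[L3]=59
step 21: P2: store L0 := 7  ⟶  IIM  (L0)  txn=BusUpgr  M[L0]=86

bus = none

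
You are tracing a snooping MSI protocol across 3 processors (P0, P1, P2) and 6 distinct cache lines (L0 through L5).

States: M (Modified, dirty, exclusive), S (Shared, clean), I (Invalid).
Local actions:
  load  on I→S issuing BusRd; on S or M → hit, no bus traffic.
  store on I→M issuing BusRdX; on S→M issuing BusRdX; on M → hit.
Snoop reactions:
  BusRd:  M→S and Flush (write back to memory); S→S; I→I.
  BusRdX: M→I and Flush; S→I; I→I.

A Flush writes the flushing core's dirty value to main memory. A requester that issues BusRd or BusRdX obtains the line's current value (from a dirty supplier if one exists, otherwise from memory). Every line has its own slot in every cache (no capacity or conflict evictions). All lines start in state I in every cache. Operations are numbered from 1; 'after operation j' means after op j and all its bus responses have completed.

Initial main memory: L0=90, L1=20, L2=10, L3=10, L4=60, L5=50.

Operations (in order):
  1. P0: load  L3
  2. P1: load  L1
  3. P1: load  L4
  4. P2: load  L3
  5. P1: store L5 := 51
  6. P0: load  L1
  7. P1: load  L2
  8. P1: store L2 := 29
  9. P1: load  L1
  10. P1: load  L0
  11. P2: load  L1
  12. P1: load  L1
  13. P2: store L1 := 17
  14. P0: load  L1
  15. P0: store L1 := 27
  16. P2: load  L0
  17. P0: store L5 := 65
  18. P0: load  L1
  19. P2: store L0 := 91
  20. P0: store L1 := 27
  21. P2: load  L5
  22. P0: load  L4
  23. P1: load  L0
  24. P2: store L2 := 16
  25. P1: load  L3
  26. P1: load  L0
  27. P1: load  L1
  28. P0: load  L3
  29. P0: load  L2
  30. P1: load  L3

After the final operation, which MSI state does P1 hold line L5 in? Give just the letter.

1. P0: load  L3  bus=[BusRd]  L3: P0=S P1=I P2=I  mem[L3]=10
2. P1: load  L1  bus=[BusRd]  L1: P0=I P1=S P2=I  mem[L1]=20
3. P1: load  L4  bus=[BusRd]  L4: P0=I P1=S P2=I  mem[L4]=60
4. P2: load  L3  bus=[BusRd]  L3: P0=S P1=I P2=S  mem[L3]=10
5. P1: store L5 := 51  bus=[BusRdX]  L5: P0=I P1=M P2=I  mem[L5]=50
6. P0: load  L1  bus=[BusRd]  L1: P0=S P1=S P2=I  mem[L1]=20
7. P1: load  L2  bus=[BusRd]  L2: P0=I P1=S P2=I  mem[L2]=10
8. P1: store L2 := 29  bus=[BusRdX]  L2: P0=I P1=M P2=I  mem[L2]=10
9. P1: load  L1  bus=[-]  L1: P0=S P1=S P2=I  mem[L1]=20
10. P1: load  L0  bus=[BusRd]  L0: P0=I P1=S P2=I  mem[L0]=90
11. P2: load  L1  bus=[BusRd]  L1: P0=S P1=S P2=S  mem[L1]=20
12. P1: load  L1  bus=[-]  L1: P0=S P1=S P2=S  mem[L1]=20
13. P2: store L1 := 17  bus=[BusRdX]  L1: P0=I P1=I P2=M  mem[L1]=20
14. P0: load  L1  bus=[BusRd,Flush]  L1: P0=S P1=I P2=S  mem[L1]=17
15. P0: store L1 := 27  bus=[BusRdX]  L1: P0=M P1=I P2=I  mem[L1]=17
16. P2: load  L0  bus=[BusRd]  L0: P0=I P1=S P2=S  mem[L0]=90
17. P0: store L5 := 65  bus=[BusRdX,Flush]  L5: P0=M P1=I P2=I  mem[L5]=51
18. P0: load  L1  bus=[-]  L1: P0=M P1=I P2=I  mem[L1]=17
19. P2: store L0 := 91  bus=[BusRdX]  L0: P0=I P1=I P2=M  mem[L0]=90
20. P0: store L1 := 27  bus=[-]  L1: P0=M P1=I P2=I  mem[L1]=17
21. P2: load  L5  bus=[BusRd,Flush]  L5: P0=S P1=I P2=S  mem[L5]=65
22. P0: load  L4  bus=[BusRd]  L4: P0=S P1=S P2=I  mem[L4]=60
23. P1: load  L0  bus=[BusRd,Flush]  L0: P0=I P1=S P2=S  mem[L0]=91
24. P2: store L2 := 16  bus=[BusRdX,Flush]  L2: P0=I P1=I P2=M  mem[L2]=29
25. P1: load  L3  bus=[BusRd]  L3: P0=S P1=S P2=S  mem[L3]=10
26. P1: load  L0  bus=[-]  L0: P0=I P1=S P2=S  mem[L0]=91
27. P1: load  L1  bus=[BusRd,Flush]  L1: P0=S P1=S P2=I  mem[L1]=27
28. P0: load  L3  bus=[-]  L3: P0=S P1=S P2=S  mem[L3]=10
29. P0: load  L2  bus=[BusRd,Flush]  L2: P0=S P1=I P2=S  mem[L2]=16
30. P1: load  L3  bus=[-]  L3: P0=S P1=S P2=S  mem[L3]=10

state = I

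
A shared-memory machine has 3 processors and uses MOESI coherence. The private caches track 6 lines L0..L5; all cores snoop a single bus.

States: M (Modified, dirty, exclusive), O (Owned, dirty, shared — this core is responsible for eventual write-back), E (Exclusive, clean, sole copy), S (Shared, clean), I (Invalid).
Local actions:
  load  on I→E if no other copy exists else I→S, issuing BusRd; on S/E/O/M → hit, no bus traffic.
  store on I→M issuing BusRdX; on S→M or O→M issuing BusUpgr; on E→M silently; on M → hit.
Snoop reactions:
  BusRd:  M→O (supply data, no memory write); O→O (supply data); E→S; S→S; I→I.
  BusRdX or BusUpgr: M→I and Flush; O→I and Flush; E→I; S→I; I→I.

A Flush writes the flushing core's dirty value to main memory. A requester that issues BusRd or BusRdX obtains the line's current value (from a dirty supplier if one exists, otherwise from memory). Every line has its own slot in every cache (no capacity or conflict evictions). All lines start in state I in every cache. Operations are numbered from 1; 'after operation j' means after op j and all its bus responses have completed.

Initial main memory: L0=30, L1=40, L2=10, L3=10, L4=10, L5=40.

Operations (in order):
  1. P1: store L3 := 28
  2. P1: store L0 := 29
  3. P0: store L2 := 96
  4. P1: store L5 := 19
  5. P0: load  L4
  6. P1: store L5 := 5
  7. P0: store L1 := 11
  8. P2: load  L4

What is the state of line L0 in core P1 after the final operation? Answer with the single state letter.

1. P1: store L3 := 28  bus=[BusRdX]  L3: P0=I P1=M P2=I  mem[L3]=10
2. P1: store L0 := 29  bus=[BusRdX]  L0: P0=I P1=M P2=I  mem[L0]=30
3. P0: store L2 := 96  bus=[BusRdX]  L2: P0=M P1=I P2=I  mem[L2]=10
4. P1: store L5 := 19  bus=[BusRdX]  L5: P0=I P1=M P2=I  mem[L5]=40
5. P0: load  L4  bus=[BusRd]  L4: P0=E P1=I P2=I  mem[L4]=10
6. P1: store L5 := 5  bus=[-]  L5: P0=I P1=M P2=I  mem[L5]=40
7. P0: store L1 := 11  bus=[BusRdX]  L1: P0=M P1=I P2=I  mem[L1]=40
8. P2: load  L4  bus=[BusRd]  L4: P0=S P1=I P2=S  mem[L4]=10

state = M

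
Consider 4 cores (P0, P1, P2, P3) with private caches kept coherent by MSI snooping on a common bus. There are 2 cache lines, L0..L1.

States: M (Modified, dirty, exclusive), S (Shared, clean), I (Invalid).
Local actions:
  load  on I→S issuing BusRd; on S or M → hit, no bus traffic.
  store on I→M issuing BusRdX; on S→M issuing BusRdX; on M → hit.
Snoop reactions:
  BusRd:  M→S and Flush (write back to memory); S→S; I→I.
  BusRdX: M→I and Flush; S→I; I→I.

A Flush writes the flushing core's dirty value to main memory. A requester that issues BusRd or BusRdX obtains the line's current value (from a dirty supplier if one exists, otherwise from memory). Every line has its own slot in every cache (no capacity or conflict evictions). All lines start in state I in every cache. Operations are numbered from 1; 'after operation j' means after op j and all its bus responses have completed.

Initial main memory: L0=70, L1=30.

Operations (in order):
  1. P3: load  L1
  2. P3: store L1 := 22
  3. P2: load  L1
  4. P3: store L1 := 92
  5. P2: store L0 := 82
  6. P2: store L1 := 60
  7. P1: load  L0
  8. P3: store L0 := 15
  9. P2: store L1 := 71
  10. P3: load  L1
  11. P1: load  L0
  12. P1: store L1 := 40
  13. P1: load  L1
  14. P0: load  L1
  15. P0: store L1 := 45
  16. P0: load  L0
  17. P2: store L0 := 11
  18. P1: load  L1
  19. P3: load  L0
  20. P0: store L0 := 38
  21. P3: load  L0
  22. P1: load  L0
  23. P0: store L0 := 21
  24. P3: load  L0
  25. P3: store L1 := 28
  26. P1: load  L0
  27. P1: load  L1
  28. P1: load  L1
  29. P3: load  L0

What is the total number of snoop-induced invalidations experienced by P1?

invalidations = 5

1. P3: load  L1  bus=[BusRd]  L1: P0=I P1=I P2=I P3=S  mem[L1]=30
2. P3: store L1 := 22  bus=[BusRdX]  L1: P0=I P1=I P2=I P3=M  mem[L1]=30
3. P2: load  L1  bus=[BusRd,Flush]  L1: P0=I P1=I P2=S P3=S  mem[L1]=22
4. P3: store L1 := 92  bus=[BusRdX]  L1: P0=I P1=I P2=I P3=M  mem[L1]=22
5. P2: store L0 := 82  bus=[BusRdX]  L0: P0=I P1=I P2=M P3=I  mem[L0]=70
6. P2: store L1 := 60  bus=[BusRdX,Flush]  L1: P0=I P1=I P2=M P3=I  mem[L1]=92
7. P1: load  L0  bus=[BusRd,Flush]  L0: P0=I P1=S P2=S P3=I  mem[L0]=82
8. P3: store L0 := 15  bus=[BusRdX]  L0: P0=I P1=I P2=I P3=M  mem[L0]=82
9. P2: store L1 := 71  bus=[-]  L1: P0=I P1=I P2=M P3=I  mem[L1]=92
10. P3: load  L1  bus=[BusRd,Flush]  L1: P0=I P1=I P2=S P3=S  mem[L1]=71
11. P1: load  L0  bus=[BusRd,Flush]  L0: P0=I P1=S P2=I P3=S  mem[L0]=15
12. P1: store L1 := 40  bus=[BusRdX]  L1: P0=I P1=M P2=I P3=I  mem[L1]=71
13. P1: load  L1  bus=[-]  L1: P0=I P1=M P2=I P3=I  mem[L1]=71
14. P0: load  L1  bus=[BusRd,Flush]  L1: P0=S P1=S P2=I P3=I  mem[L1]=40
15. P0: store L1 := 45  bus=[BusRdX]  L1: P0=M P1=I P2=I P3=I  mem[L1]=40
16. P0: load  L0  bus=[BusRd]  L0: P0=S P1=S P2=I P3=S  mem[L0]=15
17. P2: store L0 := 11  bus=[BusRdX]  L0: P0=I P1=I P2=M P3=I  mem[L0]=15
18. P1: load  L1  bus=[BusRd,Flush]  L1: P0=S P1=S P2=I P3=I  mem[L1]=45
19. P3: load  L0  bus=[BusRd,Flush]  L0: P0=I P1=I P2=S P3=S  mem[L0]=11
20. P0: store L0 := 38  bus=[BusRdX]  L0: P0=M P1=I P2=I P3=I  mem[L0]=11
21. P3: load  L0  bus=[BusRd,Flush]  L0: P0=S P1=I P2=I P3=S  mem[L0]=38
22. P1: load  L0  bus=[BusRd]  L0: P0=S P1=S P2=I P3=S  mem[L0]=38
23. P0: store L0 := 21  bus=[BusRdX]  L0: P0=M P1=I P2=I P3=I  mem[L0]=38
24. P3: load  L0  bus=[BusRd,Flush]  L0: P0=S P1=I P2=I P3=S  mem[L0]=21
25. P3: store L1 := 28  bus=[BusRdX]  L1: P0=I P1=I P2=I P3=M  mem[L1]=45
26. P1: load  L0  bus=[BusRd]  L0: P0=S P1=S P2=I P3=S  mem[L0]=21
27. P1: load  L1  bus=[BusRd,Flush]  L1: P0=I P1=S P2=I P3=S  mem[L1]=28
28. P1: load  L1  bus=[-]  L1: P0=I P1=S P2=I P3=S  mem[L1]=28
29. P3: load  L0  bus=[-]  L0: P0=S P1=S P2=I P3=S  mem[L0]=21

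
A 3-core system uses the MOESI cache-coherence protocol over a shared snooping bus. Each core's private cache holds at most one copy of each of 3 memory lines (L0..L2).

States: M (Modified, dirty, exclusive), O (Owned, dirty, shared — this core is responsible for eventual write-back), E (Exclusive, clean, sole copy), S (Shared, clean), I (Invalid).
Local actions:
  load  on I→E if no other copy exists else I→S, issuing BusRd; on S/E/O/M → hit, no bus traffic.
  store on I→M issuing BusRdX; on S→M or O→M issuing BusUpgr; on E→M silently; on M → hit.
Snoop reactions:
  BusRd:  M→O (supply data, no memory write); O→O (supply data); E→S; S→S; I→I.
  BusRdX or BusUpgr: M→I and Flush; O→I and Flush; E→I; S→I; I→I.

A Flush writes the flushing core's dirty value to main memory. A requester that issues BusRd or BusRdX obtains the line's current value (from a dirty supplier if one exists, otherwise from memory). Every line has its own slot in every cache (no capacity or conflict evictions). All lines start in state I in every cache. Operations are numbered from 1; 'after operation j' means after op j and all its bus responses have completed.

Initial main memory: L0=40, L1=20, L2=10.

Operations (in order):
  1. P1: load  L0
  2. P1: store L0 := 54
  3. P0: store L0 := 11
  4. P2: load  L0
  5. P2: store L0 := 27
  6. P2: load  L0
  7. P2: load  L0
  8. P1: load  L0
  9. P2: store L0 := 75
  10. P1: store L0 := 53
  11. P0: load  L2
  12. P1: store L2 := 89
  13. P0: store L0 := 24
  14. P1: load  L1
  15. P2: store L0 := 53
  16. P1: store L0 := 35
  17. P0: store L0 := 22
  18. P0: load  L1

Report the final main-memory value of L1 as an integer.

step 1: P1: load  L0  ⟶  IEI  (L0)  txn=BusRd  M[L0]=40
step 2: P1: store L0 := 54  ⟶  IMI  (L0)  txn=∅  M[L0]=40
step 3: P0: store L0 := 11  ⟶  MII  (L0)  txn=BusRdX+Flush  M[L0]=54
step 4: P2: load  L0  ⟶  OIS  (L0)  txn=BusRd  M[L0]=54
step 5: P2: store L0 := 27  ⟶  IIM  (L0)  txn=BusUpgr+Flush  M[L0]=11
step 6: P2: load  L0  ⟶  IIM  (L0)  txn=∅  M[L0]=11
step 7: P2: load  L0  ⟶  IIM  (L0)  txn=∅  M[L0]=11
step 8: P1: load  L0  ⟶  ISO  (L0)  txn=BusRd  M[L0]=11
step 9: P2: store L0 := 75  ⟶  IIM  (L0)  txn=BusUpgr  M[L0]=11
step 10: P1: store L0 := 53  ⟶  IMI  (L0)  txn=BusRdX+Flush  M[L0]=75
step 11: P0: load  L2  ⟶  EII  (L2)  txn=BusRd  M[L2]=10
step 12: P1: store L2 := 89  ⟶  IMI  (L2)  txn=BusRdX  M[L2]=10
step 13: P0: store L0 := 24  ⟶  MII  (L0)  txn=BusRdX+Flush  M[L0]=53
step 14: P1: load  L1  ⟶  IEI  (L1)  txn=BusRd  M[L1]=20
step 15: P2: store L0 := 53  ⟶  IIM  (L0)  txn=BusRdX+Flush  M[L0]=24
step 16: P1: store L0 := 35  ⟶  IMI  (L0)  txn=BusRdX+Flush  M[L0]=53
step 17: P0: store L0 := 22  ⟶  MII  (L0)  txn=BusRdX+Flush  M[L0]=35
step 18: P0: load  L1  ⟶  SSI  (L1)  txn=BusRd  M[L1]=20

memory[L1] = 20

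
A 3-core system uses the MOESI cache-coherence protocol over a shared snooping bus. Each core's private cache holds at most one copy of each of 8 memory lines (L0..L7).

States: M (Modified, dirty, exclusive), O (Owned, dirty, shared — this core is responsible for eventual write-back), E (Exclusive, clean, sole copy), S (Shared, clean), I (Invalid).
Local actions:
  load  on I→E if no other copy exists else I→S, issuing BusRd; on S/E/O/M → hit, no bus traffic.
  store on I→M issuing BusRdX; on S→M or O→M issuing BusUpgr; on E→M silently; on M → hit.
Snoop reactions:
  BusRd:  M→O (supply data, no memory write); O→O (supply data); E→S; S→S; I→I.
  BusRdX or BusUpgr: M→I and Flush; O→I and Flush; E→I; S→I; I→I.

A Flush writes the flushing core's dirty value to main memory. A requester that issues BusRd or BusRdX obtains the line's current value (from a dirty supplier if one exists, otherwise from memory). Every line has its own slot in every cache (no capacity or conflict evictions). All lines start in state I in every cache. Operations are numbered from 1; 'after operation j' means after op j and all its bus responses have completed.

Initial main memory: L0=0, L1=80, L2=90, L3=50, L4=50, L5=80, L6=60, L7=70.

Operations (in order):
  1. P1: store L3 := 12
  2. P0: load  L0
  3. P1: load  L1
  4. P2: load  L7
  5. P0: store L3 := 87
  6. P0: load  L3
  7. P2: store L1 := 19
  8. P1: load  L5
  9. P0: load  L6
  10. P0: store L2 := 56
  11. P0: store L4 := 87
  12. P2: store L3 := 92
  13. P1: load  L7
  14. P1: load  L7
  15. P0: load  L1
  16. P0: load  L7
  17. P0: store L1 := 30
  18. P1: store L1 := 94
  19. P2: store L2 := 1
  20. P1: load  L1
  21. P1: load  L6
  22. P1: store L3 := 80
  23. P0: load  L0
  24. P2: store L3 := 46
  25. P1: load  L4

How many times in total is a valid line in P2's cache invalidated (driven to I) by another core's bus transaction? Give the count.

invalidations = 2

1. P1: store L3 := 12  bus=[BusRdX]  L3: P0=I P1=M P2=I  mem[L3]=50
2. P0: load  L0  bus=[BusRd]  L0: P0=E P1=I P2=I  mem[L0]=0
3. P1: load  L1  bus=[BusRd]  L1: P0=I P1=E P2=I  mem[L1]=80
4. P2: load  L7  bus=[BusRd]  L7: P0=I P1=I P2=E  mem[L7]=70
5. P0: store L3 := 87  bus=[BusRdX,Flush]  L3: P0=M P1=I P2=I  mem[L3]=12
6. P0: load  L3  bus=[-]  L3: P0=M P1=I P2=I  mem[L3]=12
7. P2: store L1 := 19  bus=[BusRdX]  L1: P0=I P1=I P2=M  mem[L1]=80
8. P1: load  L5  bus=[BusRd]  L5: P0=I P1=E P2=I  mem[L5]=80
9. P0: load  L6  bus=[BusRd]  L6: P0=E P1=I P2=I  mem[L6]=60
10. P0: store L2 := 56  bus=[BusRdX]  L2: P0=M P1=I P2=I  mem[L2]=90
11. P0: store L4 := 87  bus=[BusRdX]  L4: P0=M P1=I P2=I  mem[L4]=50
12. P2: store L3 := 92  bus=[BusRdX,Flush]  L3: P0=I P1=I P2=M  mem[L3]=87
13. P1: load  L7  bus=[BusRd]  L7: P0=I P1=S P2=S  mem[L7]=70
14. P1: load  L7  bus=[-]  L7: P0=I P1=S P2=S  mem[L7]=70
15. P0: load  L1  bus=[BusRd]  L1: P0=S P1=I P2=O  mem[L1]=80
16. P0: load  L7  bus=[BusRd]  L7: P0=S P1=S P2=S  mem[L7]=70
17. P0: store L1 := 30  bus=[BusUpgr,Flush]  L1: P0=M P1=I P2=I  mem[L1]=19
18. P1: store L1 := 94  bus=[BusRdX,Flush]  L1: P0=I P1=M P2=I  mem[L1]=30
19. P2: store L2 := 1  bus=[BusRdX,Flush]  L2: P0=I P1=I P2=M  mem[L2]=56
20. P1: load  L1  bus=[-]  L1: P0=I P1=M P2=I  mem[L1]=30
21. P1: load  L6  bus=[BusRd]  L6: P0=S P1=S P2=I  mem[L6]=60
22. P1: store L3 := 80  bus=[BusRdX,Flush]  L3: P0=I P1=M P2=I  mem[L3]=92
23. P0: load  L0  bus=[-]  L0: P0=E P1=I P2=I  mem[L0]=0
24. P2: store L3 := 46  bus=[BusRdX,Flush]  L3: P0=I P1=I P2=M  mem[L3]=80
25. P1: load  L4  bus=[BusRd]  L4: P0=O P1=S P2=I  mem[L4]=50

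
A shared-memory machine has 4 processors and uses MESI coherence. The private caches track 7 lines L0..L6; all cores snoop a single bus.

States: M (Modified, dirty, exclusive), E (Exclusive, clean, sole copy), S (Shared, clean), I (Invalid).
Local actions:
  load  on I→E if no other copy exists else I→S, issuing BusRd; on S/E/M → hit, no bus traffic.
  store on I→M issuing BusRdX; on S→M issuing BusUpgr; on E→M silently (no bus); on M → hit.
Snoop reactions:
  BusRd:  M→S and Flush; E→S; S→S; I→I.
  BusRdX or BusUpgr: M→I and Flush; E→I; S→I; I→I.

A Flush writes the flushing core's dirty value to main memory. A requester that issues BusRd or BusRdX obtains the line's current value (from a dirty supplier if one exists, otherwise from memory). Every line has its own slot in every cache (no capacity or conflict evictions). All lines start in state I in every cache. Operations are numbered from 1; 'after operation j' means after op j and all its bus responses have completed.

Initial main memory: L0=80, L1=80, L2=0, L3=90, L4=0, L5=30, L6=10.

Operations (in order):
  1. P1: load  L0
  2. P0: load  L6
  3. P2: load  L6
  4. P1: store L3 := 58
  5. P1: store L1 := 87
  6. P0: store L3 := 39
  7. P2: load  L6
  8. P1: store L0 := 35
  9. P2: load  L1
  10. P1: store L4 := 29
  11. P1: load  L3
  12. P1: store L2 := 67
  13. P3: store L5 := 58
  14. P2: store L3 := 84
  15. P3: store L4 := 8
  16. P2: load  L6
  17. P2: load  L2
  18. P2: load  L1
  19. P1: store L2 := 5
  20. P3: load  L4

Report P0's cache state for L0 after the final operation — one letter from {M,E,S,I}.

1. P1: load  L0  bus=[BusRd]  L0: P0=I P1=E P2=I P3=I  mem[L0]=80
2. P0: load  L6  bus=[BusRd]  L6: P0=E P1=I P2=I P3=I  mem[L6]=10
3. P2: load  L6  bus=[BusRd]  L6: P0=S P1=I P2=S P3=I  mem[L6]=10
4. P1: store L3 := 58  bus=[BusRdX]  L3: P0=I P1=M P2=I P3=I  mem[L3]=90
5. P1: store L1 := 87  bus=[BusRdX]  L1: P0=I P1=M P2=I P3=I  mem[L1]=80
6. P0: store L3 := 39  bus=[BusRdX,Flush]  L3: P0=M P1=I P2=I P3=I  mem[L3]=58
7. P2: load  L6  bus=[-]  L6: P0=S P1=I P2=S P3=I  mem[L6]=10
8. P1: store L0 := 35  bus=[-]  L0: P0=I P1=M P2=I P3=I  mem[L0]=80
9. P2: load  L1  bus=[BusRd,Flush]  L1: P0=I P1=S P2=S P3=I  mem[L1]=87
10. P1: store L4 := 29  bus=[BusRdX]  L4: P0=I P1=M P2=I P3=I  mem[L4]=0
11. P1: load  L3  bus=[BusRd,Flush]  L3: P0=S P1=S P2=I P3=I  mem[L3]=39
12. P1: store L2 := 67  bus=[BusRdX]  L2: P0=I P1=M P2=I P3=I  mem[L2]=0
13. P3: store L5 := 58  bus=[BusRdX]  L5: P0=I P1=I P2=I P3=M  mem[L5]=30
14. P2: store L3 := 84  bus=[BusRdX]  L3: P0=I P1=I P2=M P3=I  mem[L3]=39
15. P3: store L4 := 8  bus=[BusRdX,Flush]  L4: P0=I P1=I P2=I P3=M  mem[L4]=29
16. P2: load  L6  bus=[-]  L6: P0=S P1=I P2=S P3=I  mem[L6]=10
17. P2: load  L2  bus=[BusRd,Flush]  L2: P0=I P1=S P2=S P3=I  mem[L2]=67
18. P2: load  L1  bus=[-]  L1: P0=I P1=S P2=S P3=I  mem[L1]=87
19. P1: store L2 := 5  bus=[BusUpgr]  L2: P0=I P1=M P2=I P3=I  mem[L2]=67
20. P3: load  L4  bus=[-]  L4: P0=I P1=I P2=I P3=M  mem[L4]=29

state = I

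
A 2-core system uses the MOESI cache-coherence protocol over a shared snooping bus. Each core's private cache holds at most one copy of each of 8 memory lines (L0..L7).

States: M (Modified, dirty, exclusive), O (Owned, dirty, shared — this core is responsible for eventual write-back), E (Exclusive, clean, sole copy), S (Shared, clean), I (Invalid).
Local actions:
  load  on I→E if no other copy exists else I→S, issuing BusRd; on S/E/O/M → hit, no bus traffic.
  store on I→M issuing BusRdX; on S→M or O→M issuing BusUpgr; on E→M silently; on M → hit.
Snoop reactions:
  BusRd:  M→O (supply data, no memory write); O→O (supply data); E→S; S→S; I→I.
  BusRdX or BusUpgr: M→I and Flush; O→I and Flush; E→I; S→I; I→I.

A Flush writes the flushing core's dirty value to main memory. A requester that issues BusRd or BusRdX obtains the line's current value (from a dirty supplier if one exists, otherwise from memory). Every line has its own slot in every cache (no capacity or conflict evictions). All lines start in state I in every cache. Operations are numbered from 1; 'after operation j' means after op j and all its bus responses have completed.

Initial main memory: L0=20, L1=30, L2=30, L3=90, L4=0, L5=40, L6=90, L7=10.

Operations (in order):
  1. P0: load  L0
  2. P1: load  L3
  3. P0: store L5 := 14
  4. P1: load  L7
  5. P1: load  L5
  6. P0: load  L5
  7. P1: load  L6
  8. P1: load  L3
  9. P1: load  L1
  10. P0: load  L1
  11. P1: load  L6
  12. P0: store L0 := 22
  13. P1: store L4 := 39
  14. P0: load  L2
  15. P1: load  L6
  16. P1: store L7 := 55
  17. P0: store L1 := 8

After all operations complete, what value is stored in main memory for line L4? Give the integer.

memory[L4] = 0

step 1: P0: load  L0  ⟶  EI  (L0)  txn=BusRd  M[L0]=20
step 2: P1: load  L3  ⟶  IE  (L3)  txn=BusRd  M[L3]=90
step 3: P0: store L5 := 14  ⟶  MI  (L5)  txn=BusRdX  M[L5]=40
step 4: P1: load  L7  ⟶  IE  (L7)  txn=BusRd  M[L7]=10
step 5: P1: load  L5  ⟶  OS  (L5)  txn=BusRd  M[L5]=40
step 6: P0: load  L5  ⟶  OS  (L5)  txn=∅  M[L5]=40
step 7: P1: load  L6  ⟶  IE  (L6)  txn=BusRd  M[L6]=90
step 8: P1: load  L3  ⟶  IE  (L3)  txn=∅  M[L3]=90
step 9: P1: load  L1  ⟶  IE  (L1)  txn=BusRd  M[L1]=30
step 10: P0: load  L1  ⟶  SS  (L1)  txn=BusRd  M[L1]=30
step 11: P1: load  L6  ⟶  IE  (L6)  txn=∅  M[L6]=90
step 12: P0: store L0 := 22  ⟶  MI  (L0)  txn=∅  M[L0]=20
step 13: P1: store L4 := 39  ⟶  IM  (L4)  txn=BusRdX  M[L4]=0
step 14: P0: load  L2  ⟶  EI  (L2)  txn=BusRd  M[L2]=30
step 15: P1: load  L6  ⟶  IE  (L6)  txn=∅  M[L6]=90
step 16: P1: store L7 := 55  ⟶  IM  (L7)  txn=∅  M[L7]=10
step 17: P0: store L1 := 8  ⟶  MI  (L1)  txn=BusUpgr  M[L1]=30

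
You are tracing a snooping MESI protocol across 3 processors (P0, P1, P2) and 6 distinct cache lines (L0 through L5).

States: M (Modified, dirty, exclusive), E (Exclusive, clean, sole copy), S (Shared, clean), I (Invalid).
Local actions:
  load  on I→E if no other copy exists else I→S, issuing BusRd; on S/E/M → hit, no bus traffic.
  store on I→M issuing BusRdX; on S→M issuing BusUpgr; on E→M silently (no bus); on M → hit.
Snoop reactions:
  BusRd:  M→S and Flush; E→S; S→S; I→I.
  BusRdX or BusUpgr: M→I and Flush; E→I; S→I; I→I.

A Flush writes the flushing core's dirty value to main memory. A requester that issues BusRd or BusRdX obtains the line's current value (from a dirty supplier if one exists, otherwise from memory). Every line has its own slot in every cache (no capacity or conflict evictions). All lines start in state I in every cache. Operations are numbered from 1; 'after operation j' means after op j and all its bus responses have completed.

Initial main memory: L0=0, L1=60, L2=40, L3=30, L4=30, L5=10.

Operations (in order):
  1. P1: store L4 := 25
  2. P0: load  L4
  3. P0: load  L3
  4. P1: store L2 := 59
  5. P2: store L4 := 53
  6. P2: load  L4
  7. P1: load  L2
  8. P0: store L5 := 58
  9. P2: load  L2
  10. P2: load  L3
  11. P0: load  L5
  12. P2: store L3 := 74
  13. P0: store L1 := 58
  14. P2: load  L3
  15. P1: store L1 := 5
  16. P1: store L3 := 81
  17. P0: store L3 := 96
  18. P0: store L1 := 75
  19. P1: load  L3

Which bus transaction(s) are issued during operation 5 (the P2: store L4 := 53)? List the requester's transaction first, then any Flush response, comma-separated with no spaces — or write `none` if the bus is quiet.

bus = BusRdX

step 1: P1: store L4 := 25  ⟶  IMI  (L4)  txn=BusRdX  M[L4]=30
step 2: P0: load  L4  ⟶  SSI  (L4)  txn=BusRd+Flush  M[L4]=25
step 3: P0: load  L3  ⟶  EII  (L3)  txn=BusRd  M[L3]=30
step 4: P1: store L2 := 59  ⟶  IMI  (L2)  txn=BusRdX  M[L2]=40
step 5: P2: store L4 := 53  ⟶  IIM  (L4)  txn=BusRdX  M[L4]=25
step 6: P2: load  L4  ⟶  IIM  (L4)  txn=∅  M[L4]=25
step 7: P1: load  L2  ⟶  IMI  (L2)  txn=∅  M[L2]=40
step 8: P0: store L5 := 58  ⟶  MII  (L5)  txn=BusRdX  M[L5]=10
step 9: P2: load  L2  ⟶  ISS  (L2)  txn=BusRd+Flush  M[L2]=59
step 10: P2: load  L3  ⟶  SIS  (L3)  txn=BusRd  M[L3]=30
step 11: P0: load  L5  ⟶  MII  (L5)  txn=∅  M[L5]=10
step 12: P2: store L3 := 74  ⟶  IIM  (L3)  txn=BusUpgr  M[L3]=30
step 13: P0: store L1 := 58  ⟶  MII  (L1)  txn=BusRdX  M[L1]=60
step 14: P2: load  L3  ⟶  IIM  (L3)  txn=∅  M[L3]=30
step 15: P1: store L1 := 5  ⟶  IMI  (L1)  txn=BusRdX+Flush  M[L1]=58
step 16: P1: store L3 := 81  ⟶  IMI  (L3)  txn=BusRdX+Flush  M[L3]=74
step 17: P0: store L3 := 96  ⟶  MII  (L3)  txn=BusRdX+Flush  M[L3]=81
step 18: P0: store L1 := 75  ⟶  MII  (L1)  txn=BusRdX+Flush  M[L1]=5
step 19: P1: load  L3  ⟶  SSI  (L3)  txn=BusRd+Flush  M[L3]=96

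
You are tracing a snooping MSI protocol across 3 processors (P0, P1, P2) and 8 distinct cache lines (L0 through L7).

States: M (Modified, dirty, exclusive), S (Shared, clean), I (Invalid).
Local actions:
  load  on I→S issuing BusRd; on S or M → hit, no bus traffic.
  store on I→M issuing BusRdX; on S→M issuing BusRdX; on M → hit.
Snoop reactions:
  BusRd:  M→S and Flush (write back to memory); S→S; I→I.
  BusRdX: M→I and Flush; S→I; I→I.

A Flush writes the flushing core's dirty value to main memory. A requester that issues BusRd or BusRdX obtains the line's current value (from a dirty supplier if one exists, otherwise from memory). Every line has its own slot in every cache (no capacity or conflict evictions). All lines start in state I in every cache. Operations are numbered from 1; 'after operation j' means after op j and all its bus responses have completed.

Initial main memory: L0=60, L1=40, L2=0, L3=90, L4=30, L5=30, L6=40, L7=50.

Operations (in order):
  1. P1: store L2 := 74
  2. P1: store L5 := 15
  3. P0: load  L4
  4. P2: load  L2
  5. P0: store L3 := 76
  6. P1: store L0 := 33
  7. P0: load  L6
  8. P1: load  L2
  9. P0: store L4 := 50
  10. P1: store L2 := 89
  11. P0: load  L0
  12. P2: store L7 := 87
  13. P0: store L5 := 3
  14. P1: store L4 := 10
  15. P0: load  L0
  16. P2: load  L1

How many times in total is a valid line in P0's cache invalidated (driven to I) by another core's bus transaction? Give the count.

invalidations = 1

step 1: P1: store L2 := 74  ⟶  IMI  (L2)  txn=BusRdX  M[L2]=0
step 2: P1: store L5 := 15  ⟶  IMI  (L5)  txn=BusRdX  M[L5]=30
step 3: P0: load  L4  ⟶  SII  (L4)  txn=BusRd  M[L4]=30
step 4: P2: load  L2  ⟶  ISS  (L2)  txn=BusRd+Flush  M[L2]=74
step 5: P0: store L3 := 76  ⟶  MII  (L3)  txn=BusRdX  M[L3]=90
step 6: P1: store L0 := 33  ⟶  IMI  (L0)  txn=BusRdX  M[L0]=60
step 7: P0: load  L6  ⟶  SII  (L6)  txn=BusRd  M[L6]=40
step 8: P1: load  L2  ⟶  ISS  (L2)  txn=∅  M[L2]=74
step 9: P0: store L4 := 50  ⟶  MII  (L4)  txn=BusRdX  M[L4]=30
step 10: P1: store L2 := 89  ⟶  IMI  (L2)  txn=BusRdX  M[L2]=74
step 11: P0: load  L0  ⟶  SSI  (L0)  txn=BusRd+Flush  M[L0]=33
step 12: P2: store L7 := 87  ⟶  IIM  (L7)  txn=BusRdX  M[L7]=50
step 13: P0: store L5 := 3  ⟶  MII  (L5)  txn=BusRdX+Flush  M[L5]=15
step 14: P1: store L4 := 10  ⟶  IMI  (L4)  txn=BusRdX+Flush  M[L4]=50
step 15: P0: load  L0  ⟶  SSI  (L0)  txn=∅  M[L0]=33
step 16: P2: load  L1  ⟶  IIS  (L1)  txn=BusRd  M[L1]=40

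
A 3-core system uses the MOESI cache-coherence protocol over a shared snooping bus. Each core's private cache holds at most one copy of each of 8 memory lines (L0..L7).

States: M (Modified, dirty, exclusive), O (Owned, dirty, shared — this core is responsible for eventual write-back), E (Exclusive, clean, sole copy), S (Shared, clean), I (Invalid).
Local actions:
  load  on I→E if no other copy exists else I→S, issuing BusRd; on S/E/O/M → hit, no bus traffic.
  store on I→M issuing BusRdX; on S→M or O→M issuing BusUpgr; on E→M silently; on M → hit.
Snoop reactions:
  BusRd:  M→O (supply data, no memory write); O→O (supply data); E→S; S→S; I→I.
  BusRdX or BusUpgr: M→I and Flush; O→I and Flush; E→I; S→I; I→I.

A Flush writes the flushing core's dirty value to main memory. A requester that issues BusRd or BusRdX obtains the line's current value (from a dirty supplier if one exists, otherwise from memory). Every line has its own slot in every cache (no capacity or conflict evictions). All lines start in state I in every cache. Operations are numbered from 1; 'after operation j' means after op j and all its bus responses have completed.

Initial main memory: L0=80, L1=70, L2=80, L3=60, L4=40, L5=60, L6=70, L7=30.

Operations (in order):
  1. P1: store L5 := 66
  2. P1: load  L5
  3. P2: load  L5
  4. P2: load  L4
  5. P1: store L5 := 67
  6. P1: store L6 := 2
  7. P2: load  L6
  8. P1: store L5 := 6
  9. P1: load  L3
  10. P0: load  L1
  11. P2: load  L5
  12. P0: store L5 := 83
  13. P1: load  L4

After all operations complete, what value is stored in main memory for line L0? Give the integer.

memory[L0] = 80

  op1 P1: store L5 := 66 → I/M/I on L5; bus BusRdX; mem=60
  op2 P1: load  L5 → I/M/I on L5; bus (none); mem=60
  op3 P2: load  L5 → I/O/S on L5; bus BusRd; mem=60
  op4 P2: load  L4 → I/I/E on L4; bus BusRd; mem=40
  op5 P1: store L5 := 67 → I/M/I on L5; bus BusUpgr; mem=60
  op6 P1: store L6 := 2 → I/M/I on L6; bus BusRdX; mem=70
  op7 P2: load  L6 → I/O/S on L6; bus BusRd; mem=70
  op8 P1: store L5 := 6 → I/M/I on L5; bus (none); mem=60
  op9 P1: load  L3 → I/E/I on L3; bus BusRd; mem=60
  op10 P0: load  L1 → E/I/I on L1; bus BusRd; mem=70
  op11 P2: load  L5 → I/O/S on L5; bus BusRd; mem=60
  op12 P0: store L5 := 83 → M/I/I on L5; bus BusRdX Flush; mem=6
  op13 P1: load  L4 → I/S/S on L4; bus BusRd; mem=40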